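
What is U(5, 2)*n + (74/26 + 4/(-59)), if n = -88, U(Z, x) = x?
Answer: -132861/767 ≈ -173.22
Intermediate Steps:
U(5, 2)*n + (74/26 + 4/(-59)) = 2*(-88) + (74/26 + 4/(-59)) = -176 + (74*(1/26) + 4*(-1/59)) = -176 + (37/13 - 4/59) = -176 + 2131/767 = -132861/767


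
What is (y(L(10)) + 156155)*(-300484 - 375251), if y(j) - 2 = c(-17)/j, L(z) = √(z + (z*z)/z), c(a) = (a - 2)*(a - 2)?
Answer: -105520750395 - 48788067*√5/2 ≈ -1.0558e+11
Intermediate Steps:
c(a) = (-2 + a)² (c(a) = (-2 + a)*(-2 + a) = (-2 + a)²)
L(z) = √2*√z (L(z) = √(z + z²/z) = √(z + z) = √(2*z) = √2*√z)
y(j) = 2 + 361/j (y(j) = 2 + (-2 - 17)²/j = 2 + (-19)²/j = 2 + 361/j)
(y(L(10)) + 156155)*(-300484 - 375251) = ((2 + 361/((√2*√10))) + 156155)*(-300484 - 375251) = ((2 + 361/((2*√5))) + 156155)*(-675735) = ((2 + 361*(√5/10)) + 156155)*(-675735) = ((2 + 361*√5/10) + 156155)*(-675735) = (156157 + 361*√5/10)*(-675735) = -105520750395 - 48788067*√5/2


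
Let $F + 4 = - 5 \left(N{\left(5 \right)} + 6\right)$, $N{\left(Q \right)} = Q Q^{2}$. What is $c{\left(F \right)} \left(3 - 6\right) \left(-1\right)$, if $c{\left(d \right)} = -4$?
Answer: $-12$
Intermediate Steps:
$N{\left(Q \right)} = Q^{3}$
$F = -659$ ($F = -4 - 5 \left(5^{3} + 6\right) = -4 - 5 \left(125 + 6\right) = -4 - 655 = -659$)
$c{\left(F \right)} \left(3 - 6\right) \left(-1\right) = - 4 \left(3 - 6\right) \left(-1\right) = \left(-4\right) \left(-3\right) \left(-1\right) = 12 \left(-1\right) = -12$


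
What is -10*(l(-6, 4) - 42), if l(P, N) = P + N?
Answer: 440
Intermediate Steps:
l(P, N) = N + P
-10*(l(-6, 4) - 42) = -10*((4 - 6) - 42) = -10*(-2 - 42) = -10*(-44) = 440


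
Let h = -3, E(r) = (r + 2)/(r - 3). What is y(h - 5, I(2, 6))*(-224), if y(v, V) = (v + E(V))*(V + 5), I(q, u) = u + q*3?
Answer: 220864/9 ≈ 24540.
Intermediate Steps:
E(r) = (2 + r)/(-3 + r)
I(q, u) = u + 3*q
y(v, V) = (5 + V)*(v + (2 + V)/(-3 + V)) (y(v, V) = (v + (2 + V)/(-3 + V))*(V + 5) = (v + (2 + V)/(-3 + V))*(5 + V) = (5 + V)*(v + (2 + V)/(-3 + V)))
y(h - 5, I(2, 6))*(-224) = ((10 + 5*(6 + 3*2) + (6 + 3*2)*(2 + (6 + 3*2)) + (-3 - 5)*(-3 + (6 + 3*2))*(5 + (6 + 3*2)))/(-3 + (6 + 3*2)))*(-224) = ((10 + 5*(6 + 6) + (6 + 6)*(2 + (6 + 6)) - 8*(-3 + (6 + 6))*(5 + (6 + 6)))/(-3 + (6 + 6)))*(-224) = ((10 + 5*12 + 12*(2 + 12) - 8*(-3 + 12)*(5 + 12))/(-3 + 12))*(-224) = ((10 + 60 + 12*14 - 8*9*17)/9)*(-224) = ((10 + 60 + 168 - 1224)/9)*(-224) = ((1/9)*(-986))*(-224) = -986/9*(-224) = 220864/9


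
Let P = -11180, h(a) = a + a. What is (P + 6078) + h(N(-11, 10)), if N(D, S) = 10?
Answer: -5082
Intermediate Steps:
h(a) = 2*a
(P + 6078) + h(N(-11, 10)) = (-11180 + 6078) + 2*10 = -5102 + 20 = -5082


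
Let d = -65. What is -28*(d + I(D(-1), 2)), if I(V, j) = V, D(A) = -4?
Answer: 1932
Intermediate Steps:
-28*(d + I(D(-1), 2)) = -28*(-65 - 4) = -28*(-69) = 1932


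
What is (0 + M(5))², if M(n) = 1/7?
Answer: 1/49 ≈ 0.020408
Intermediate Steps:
M(n) = ⅐
(0 + M(5))² = (0 + ⅐)² = (⅐)² = 1/49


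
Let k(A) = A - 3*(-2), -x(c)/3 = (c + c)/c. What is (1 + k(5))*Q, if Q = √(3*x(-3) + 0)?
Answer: 36*I*√2 ≈ 50.912*I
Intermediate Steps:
x(c) = -6 (x(c) = -3*(c + c)/c = -3*2*c/c = -3*2 = -6)
k(A) = 6 + A (k(A) = A + 6 = 6 + A)
Q = 3*I*√2 (Q = √(3*(-6) + 0) = √(-18 + 0) = √(-18) = 3*I*√2 ≈ 4.2426*I)
(1 + k(5))*Q = (1 + (6 + 5))*(3*I*√2) = (1 + 11)*(3*I*√2) = 12*(3*I*√2) = 36*I*√2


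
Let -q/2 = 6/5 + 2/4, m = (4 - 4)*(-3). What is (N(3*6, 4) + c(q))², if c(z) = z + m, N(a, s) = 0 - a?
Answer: 11449/25 ≈ 457.96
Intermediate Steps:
N(a, s) = -a
m = 0 (m = 0*(-3) = 0)
q = -17/5 (q = -2*(6/5 + 2/4) = -2*(6*(⅕) + 2*(¼)) = -2*(6/5 + ½) = -2*17/10 = -17/5 ≈ -3.4000)
c(z) = z (c(z) = z + 0 = z)
(N(3*6, 4) + c(q))² = (-3*6 - 17/5)² = (-1*18 - 17/5)² = (-18 - 17/5)² = (-107/5)² = 11449/25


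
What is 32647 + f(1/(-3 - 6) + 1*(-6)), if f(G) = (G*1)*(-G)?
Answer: 2641382/81 ≈ 32610.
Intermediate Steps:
f(G) = -G² (f(G) = G*(-G) = -G²)
32647 + f(1/(-3 - 6) + 1*(-6)) = 32647 - (1/(-3 - 6) + 1*(-6))² = 32647 - (1/(-9) - 6)² = 32647 - (-⅑ - 6)² = 32647 - (-55/9)² = 32647 - 1*3025/81 = 32647 - 3025/81 = 2641382/81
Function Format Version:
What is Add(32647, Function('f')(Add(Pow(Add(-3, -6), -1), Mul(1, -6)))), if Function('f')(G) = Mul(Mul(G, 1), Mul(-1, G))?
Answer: Rational(2641382, 81) ≈ 32610.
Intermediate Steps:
Function('f')(G) = Mul(-1, Pow(G, 2)) (Function('f')(G) = Mul(G, Mul(-1, G)) = Mul(-1, Pow(G, 2)))
Add(32647, Function('f')(Add(Pow(Add(-3, -6), -1), Mul(1, -6)))) = Add(32647, Mul(-1, Pow(Add(Pow(Add(-3, -6), -1), Mul(1, -6)), 2))) = Add(32647, Mul(-1, Pow(Add(Pow(-9, -1), -6), 2))) = Add(32647, Mul(-1, Pow(Add(Rational(-1, 9), -6), 2))) = Add(32647, Mul(-1, Pow(Rational(-55, 9), 2))) = Add(32647, Mul(-1, Rational(3025, 81))) = Add(32647, Rational(-3025, 81)) = Rational(2641382, 81)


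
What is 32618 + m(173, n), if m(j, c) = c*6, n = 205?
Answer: 33848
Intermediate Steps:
m(j, c) = 6*c
32618 + m(173, n) = 32618 + 6*205 = 32618 + 1230 = 33848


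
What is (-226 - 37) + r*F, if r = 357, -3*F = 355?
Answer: -42508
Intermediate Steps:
F = -355/3 (F = -1/3*355 = -355/3 ≈ -118.33)
(-226 - 37) + r*F = (-226 - 37) + 357*(-355/3) = -263 - 42245 = -42508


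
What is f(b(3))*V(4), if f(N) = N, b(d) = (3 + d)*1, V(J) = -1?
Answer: -6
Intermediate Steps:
b(d) = 3 + d
f(b(3))*V(4) = (3 + 3)*(-1) = 6*(-1) = -6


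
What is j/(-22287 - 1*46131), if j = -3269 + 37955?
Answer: -1927/3801 ≈ -0.50697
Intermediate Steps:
j = 34686
j/(-22287 - 1*46131) = 34686/(-22287 - 1*46131) = 34686/(-22287 - 46131) = 34686/(-68418) = 34686*(-1/68418) = -1927/3801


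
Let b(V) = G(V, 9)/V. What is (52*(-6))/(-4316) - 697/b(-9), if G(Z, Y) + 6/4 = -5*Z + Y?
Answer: 347316/2905 ≈ 119.56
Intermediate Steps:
G(Z, Y) = -3/2 + Y - 5*Z (G(Z, Y) = -3/2 + (-5*Z + Y) = -3/2 + (Y - 5*Z) = -3/2 + Y - 5*Z)
b(V) = (15/2 - 5*V)/V (b(V) = (-3/2 + 9 - 5*V)/V = (15/2 - 5*V)/V)
(52*(-6))/(-4316) - 697/b(-9) = (52*(-6))/(-4316) - 697/(-5 + (15/2)/(-9)) = -312*(-1/4316) - 697/(-5 + (15/2)*(-⅑)) = 6/83 - 697/(-5 - ⅚) = 6/83 - 697/(-35/6) = 6/83 - 697*(-6/35) = 6/83 + 4182/35 = 347316/2905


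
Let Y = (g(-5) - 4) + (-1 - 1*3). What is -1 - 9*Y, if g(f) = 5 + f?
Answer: 71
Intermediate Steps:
Y = -8 (Y = ((5 - 5) - 4) + (-1 - 1*3) = (0 - 4) + (-1 - 3) = -4 - 4 = -8)
-1 - 9*Y = -1 - 9*(-8) = -1 + 72 = 71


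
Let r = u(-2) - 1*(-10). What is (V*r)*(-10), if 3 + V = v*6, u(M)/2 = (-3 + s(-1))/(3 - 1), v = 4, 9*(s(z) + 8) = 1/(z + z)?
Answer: 665/3 ≈ 221.67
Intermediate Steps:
s(z) = -8 + 1/(18*z) (s(z) = -8 + 1/(9*(z + z)) = -8 + 1/(9*((2*z))) = -8 + (1/(2*z))/9 = -8 + 1/(18*z))
u(M) = -199/18 (u(M) = 2*((-3 + (-8 + (1/18)/(-1)))/(3 - 1)) = 2*((-3 + (-8 + (1/18)*(-1)))/2) = 2*((-3 + (-8 - 1/18))*(½)) = 2*((-3 - 145/18)*(½)) = 2*(-199/18*½) = 2*(-199/36) = -199/18)
V = 21 (V = -3 + 4*6 = -3 + 24 = 21)
r = -19/18 (r = -199/18 - 1*(-10) = -199/18 + 10 = -19/18 ≈ -1.0556)
(V*r)*(-10) = (21*(-19/18))*(-10) = -133/6*(-10) = 665/3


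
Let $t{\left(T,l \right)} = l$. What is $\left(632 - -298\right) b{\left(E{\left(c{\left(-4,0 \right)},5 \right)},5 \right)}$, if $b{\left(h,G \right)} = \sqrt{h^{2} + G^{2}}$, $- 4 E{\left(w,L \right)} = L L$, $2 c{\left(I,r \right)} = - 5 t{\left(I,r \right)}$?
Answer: $\frac{2325 \sqrt{41}}{2} \approx 7443.6$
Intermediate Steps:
$c{\left(I,r \right)} = - \frac{5 r}{2}$ ($c{\left(I,r \right)} = \frac{\left(-5\right) r}{2} = - \frac{5 r}{2}$)
$E{\left(w,L \right)} = - \frac{L^{2}}{4}$ ($E{\left(w,L \right)} = - \frac{L L}{4} = - \frac{L^{2}}{4}$)
$b{\left(h,G \right)} = \sqrt{G^{2} + h^{2}}$
$\left(632 - -298\right) b{\left(E{\left(c{\left(-4,0 \right)},5 \right)},5 \right)} = \left(632 - -298\right) \sqrt{5^{2} + \left(- \frac{5^{2}}{4}\right)^{2}} = \left(632 + 298\right) \sqrt{25 + \left(\left(- \frac{1}{4}\right) 25\right)^{2}} = 930 \sqrt{25 + \left(- \frac{25}{4}\right)^{2}} = 930 \sqrt{25 + \frac{625}{16}} = 930 \sqrt{\frac{1025}{16}} = 930 \frac{5 \sqrt{41}}{4} = \frac{2325 \sqrt{41}}{2}$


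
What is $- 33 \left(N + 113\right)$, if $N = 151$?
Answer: $-8712$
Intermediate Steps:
$- 33 \left(N + 113\right) = - 33 \left(151 + 113\right) = \left(-33\right) 264 = -8712$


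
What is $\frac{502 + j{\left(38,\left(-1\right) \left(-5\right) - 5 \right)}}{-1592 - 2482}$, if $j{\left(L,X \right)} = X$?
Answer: $- \frac{251}{2037} \approx -0.12322$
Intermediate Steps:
$\frac{502 + j{\left(38,\left(-1\right) \left(-5\right) - 5 \right)}}{-1592 - 2482} = \frac{502 - 0}{-1592 - 2482} = \frac{502 + \left(5 - 5\right)}{-4074} = \left(502 + 0\right) \left(- \frac{1}{4074}\right) = 502 \left(- \frac{1}{4074}\right) = - \frac{251}{2037}$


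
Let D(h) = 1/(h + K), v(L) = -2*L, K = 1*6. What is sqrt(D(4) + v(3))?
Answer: I*sqrt(590)/10 ≈ 2.429*I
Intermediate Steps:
K = 6
D(h) = 1/(6 + h) (D(h) = 1/(h + 6) = 1/(6 + h))
sqrt(D(4) + v(3)) = sqrt(1/(6 + 4) - 2*3) = sqrt(1/10 - 6) = sqrt(-59/10) = I*sqrt(590)/10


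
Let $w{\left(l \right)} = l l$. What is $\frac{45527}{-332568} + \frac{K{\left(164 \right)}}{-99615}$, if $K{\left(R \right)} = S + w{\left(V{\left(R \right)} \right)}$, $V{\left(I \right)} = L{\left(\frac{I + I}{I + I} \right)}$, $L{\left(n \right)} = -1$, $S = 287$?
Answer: $- \frac{1543650563}{11042920440} \approx -0.13979$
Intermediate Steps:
$V{\left(I \right)} = -1$
$w{\left(l \right)} = l^{2}$
$K{\left(R \right)} = 288$ ($K{\left(R \right)} = 287 + \left(-1\right)^{2} = 287 + 1 = 288$)
$\frac{45527}{-332568} + \frac{K{\left(164 \right)}}{-99615} = \frac{45527}{-332568} + \frac{288}{-99615} = 45527 \left(- \frac{1}{332568}\right) + 288 \left(- \frac{1}{99615}\right) = - \frac{45527}{332568} - \frac{96}{33205} = - \frac{1543650563}{11042920440}$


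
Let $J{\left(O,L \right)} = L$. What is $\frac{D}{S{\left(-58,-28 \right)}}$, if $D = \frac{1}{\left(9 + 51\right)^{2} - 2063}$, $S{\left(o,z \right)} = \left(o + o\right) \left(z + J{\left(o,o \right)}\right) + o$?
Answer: $\frac{1}{15243966} \approx 6.56 \cdot 10^{-8}$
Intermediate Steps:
$S{\left(o,z \right)} = o + 2 o \left(o + z\right)$ ($S{\left(o,z \right)} = \left(o + o\right) \left(z + o\right) + o = 2 o \left(o + z\right) + o = o + 2 o \left(o + z\right)$)
$D = \frac{1}{1537}$ ($D = \frac{1}{60^{2} - 2063} = \frac{1}{3600 - 2063} = \frac{1}{1537} \approx 0.00065062$)
$\frac{D}{S{\left(-58,-28 \right)}} = \frac{1}{1537 \left(- 58 \left(1 + 2 \left(-58\right) + 2 \left(-28\right)\right)\right)} = \frac{1}{1537 \left(- 58 \left(1 - 116 - 56\right)\right)} = \frac{1}{1537 \left(\left(-58\right) \left(-171\right)\right)} = \frac{1}{1537 \cdot 9918} = \frac{1}{1537} \cdot \frac{1}{9918} = \frac{1}{15243966}$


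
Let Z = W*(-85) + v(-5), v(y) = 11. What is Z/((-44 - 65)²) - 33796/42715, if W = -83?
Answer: -99706086/507496915 ≈ -0.19647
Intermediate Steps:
Z = 7066 (Z = -83*(-85) + 11 = 7055 + 11 = 7066)
Z/((-44 - 65)²) - 33796/42715 = 7066/((-44 - 65)²) - 33796/42715 = 7066/((-109)²) - 33796*1/42715 = 7066/11881 - 33796/42715 = -99706086/507496915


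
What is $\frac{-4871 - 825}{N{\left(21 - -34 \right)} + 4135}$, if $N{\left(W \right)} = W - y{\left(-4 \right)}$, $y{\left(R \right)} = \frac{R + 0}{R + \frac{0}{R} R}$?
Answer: $- \frac{5696}{4189} \approx -1.3598$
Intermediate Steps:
$y{\left(R \right)} = 1$ ($y{\left(R \right)} = \frac{R}{R + 0 R} = \frac{R}{R + 0} = \frac{R}{R} = 1$)
$N{\left(W \right)} = -1 + W$ ($N{\left(W \right)} = W - 1 = -1 + W$)
$\frac{-4871 - 825}{N{\left(21 - -34 \right)} + 4135} = \frac{-4871 - 825}{\left(-1 + \left(21 - -34\right)\right) + 4135} = - \frac{5696}{\left(-1 + \left(21 + 34\right)\right) + 4135} = - \frac{5696}{\left(-1 + 55\right) + 4135} = - \frac{5696}{54 + 4135} = - \frac{5696}{4189}$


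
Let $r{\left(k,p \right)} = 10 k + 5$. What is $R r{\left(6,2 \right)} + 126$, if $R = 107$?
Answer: $7081$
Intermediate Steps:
$r{\left(k,p \right)} = 5 + 10 k$
$R r{\left(6,2 \right)} + 126 = 107 \left(5 + 10 \cdot 6\right) + 126 = 107 \left(5 + 60\right) + 126 = 107 \cdot 65 + 126 = 6955 + 126 = 7081$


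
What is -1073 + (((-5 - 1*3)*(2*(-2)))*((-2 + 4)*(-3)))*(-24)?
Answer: 3535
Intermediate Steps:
-1073 + (((-5 - 1*3)*(2*(-2)))*((-2 + 4)*(-3)))*(-24) = -1073 + (((-5 - 3)*(-4))*(2*(-3)))*(-24) = -1073 + (-8*(-4)*(-6))*(-24) = -1073 + (32*(-6))*(-24) = -1073 - 192*(-24) = -1073 + 4608 = 3535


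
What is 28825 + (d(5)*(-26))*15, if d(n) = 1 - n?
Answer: 30385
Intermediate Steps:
28825 + (d(5)*(-26))*15 = 28825 + ((1 - 1*5)*(-26))*15 = 28825 + ((1 - 5)*(-26))*15 = 28825 - 4*(-26)*15 = 28825 + 104*15 = 28825 + 1560 = 30385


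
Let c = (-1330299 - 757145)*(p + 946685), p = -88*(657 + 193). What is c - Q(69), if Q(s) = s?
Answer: -1820011112009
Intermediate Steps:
p = -74800 (p = -88*850 = -74800)
c = -1820011111940 (c = (-1330299 - 757145)*(-74800 + 946685) = -2087444*871885 = -1820011111940)
c - Q(69) = -1820011111940 - 1*69 = -1820011111940 - 69 = -1820011112009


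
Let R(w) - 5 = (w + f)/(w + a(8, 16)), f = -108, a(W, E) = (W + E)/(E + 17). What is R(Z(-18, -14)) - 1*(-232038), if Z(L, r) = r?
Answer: 16939810/73 ≈ 2.3205e+5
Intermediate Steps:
a(W, E) = (E + W)/(17 + E)
R(w) = 5 + (-108 + w)/(8/11 + w) (R(w) = 5 + (w - 108)/(w + (16 + 8)/(17 + 16)) = 5 + (-108 + w)/(w + 24/33) = 5 + (-108 + w)/(w + (1/33)*24) = 5 + (-108 + w)/(w + 8/11) = 5 + (-108 + w)/(8/11 + w))
R(Z(-18, -14)) - 1*(-232038) = 2*(-574 + 33*(-14))/(8 + 11*(-14)) - 1*(-232038) = 2*(-574 - 462)/(8 - 154) + 232038 = 2*(-1036)/(-146) + 232038 = 2*(-1/146)*(-1036) + 232038 = 1036/73 + 232038 = 16939810/73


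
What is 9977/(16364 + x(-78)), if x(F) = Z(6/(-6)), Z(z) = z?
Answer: 9977/16363 ≈ 0.60973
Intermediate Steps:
x(F) = -1 (x(F) = 6/(-6) = 6*(-⅙) = -1)
9977/(16364 + x(-78)) = 9977/(16364 - 1) = 9977/16363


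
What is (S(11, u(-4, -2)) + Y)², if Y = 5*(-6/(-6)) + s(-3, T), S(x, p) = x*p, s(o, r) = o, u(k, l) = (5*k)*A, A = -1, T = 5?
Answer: 49284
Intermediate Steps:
u(k, l) = -5*k (u(k, l) = (5*k)*(-1) = -5*k)
S(x, p) = p*x
Y = 2 (Y = 5*(-6/(-6)) - 3 = 5*(-6*(-⅙)) - 3 = 5*1 - 3 = 5 - 3 = 2)
(S(11, u(-4, -2)) + Y)² = (-5*(-4)*11 + 2)² = (20*11 + 2)² = (220 + 2)² = 222² = 49284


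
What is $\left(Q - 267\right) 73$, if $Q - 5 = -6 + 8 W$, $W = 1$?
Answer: $-18980$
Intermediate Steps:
$Q = 7$ ($Q = 5 + \left(-6 + 8 \cdot 1\right) = 5 + \left(-6 + 8\right) = 5 + 2 = 7$)
$\left(Q - 267\right) 73 = \left(7 - 267\right) 73 = \left(-260\right) 73 = -18980$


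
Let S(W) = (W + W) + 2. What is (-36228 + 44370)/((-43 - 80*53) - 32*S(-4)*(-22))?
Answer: -8142/8507 ≈ -0.95709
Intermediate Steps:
S(W) = 2 + 2*W (S(W) = 2*W + 2 = 2 + 2*W)
(-36228 + 44370)/((-43 - 80*53) - 32*S(-4)*(-22)) = (-36228 + 44370)/((-43 - 80*53) - 32*(2 + 2*(-4))*(-22)) = 8142/((-43 - 4240) - 32*(2 - 8)*(-22)) = 8142/(-4283 - 32*(-6)*(-22)) = 8142/(-4283 + 192*(-22)) = 8142/(-4283 - 4224) = 8142/(-8507) = 8142*(-1/8507) = -8142/8507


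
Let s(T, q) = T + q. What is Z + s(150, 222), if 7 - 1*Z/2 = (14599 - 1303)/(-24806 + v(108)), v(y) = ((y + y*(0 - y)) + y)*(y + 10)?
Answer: 265517606/687835 ≈ 386.02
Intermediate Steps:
v(y) = (10 + y)*(-y² + 2*y) (v(y) = ((y + y*(-y)) + y)*(10 + y) = ((y - y²) + y)*(10 + y) = (-y² + 2*y)*(10 + y) = (10 + y)*(-y² + 2*y))
Z = 9642986/687835 (Z = 14 - 2*(14599 - 1303)/(-24806 + 108*(20 - 1*108² - 8*108)) = 14 - 26592/(-24806 + 108*(20 - 1*11664 - 864)) = 14 - 26592/(-24806 + 108*(20 - 11664 - 864)) = 14 - 26592/(-24806 + 108*(-12508)) = 14 - 26592/(-24806 - 1350864) = 14 - 26592/(-1375670) = 14 - 26592*(-1)/1375670 = 14 - 2*(-6648/687835) = 14 + 13296/687835 = 9642986/687835 ≈ 14.019)
Z + s(150, 222) = 9642986/687835 + (150 + 222) = 9642986/687835 + 372 = 265517606/687835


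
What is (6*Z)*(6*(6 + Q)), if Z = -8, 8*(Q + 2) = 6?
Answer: -1368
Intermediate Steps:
Q = -5/4 (Q = -2 + (1/8)*6 = -2 + 3/4 = -5/4 ≈ -1.2500)
(6*Z)*(6*(6 + Q)) = (6*(-8))*(6*(6 - 5/4)) = -288*19/4 = -48*57/2 = -1368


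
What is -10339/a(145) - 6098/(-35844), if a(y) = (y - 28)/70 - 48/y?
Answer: -125380562137/16255254 ≈ -7713.2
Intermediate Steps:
a(y) = -⅖ - 48/y + y/70 (a(y) = (-28 + y)*(1/70) - 48/y = (-⅖ + y/70) - 48/y = -⅖ - 48/y + y/70)
-10339/a(145) - 6098/(-35844) = -10339*10150/(-3360 + 145*(-28 + 145)) - 6098/(-35844) = -10339*10150/(-3360 + 145*117) - 6098*(-1/35844) = -10339*10150/(-3360 + 16965) + 3049/17922 = -10339/((1/70)*(1/145)*13605) + 3049/17922 = -10339/2721/2030 + 3049/17922 = -10339*2030/2721 + 3049/17922 = -20988170/2721 + 3049/17922 = -125380562137/16255254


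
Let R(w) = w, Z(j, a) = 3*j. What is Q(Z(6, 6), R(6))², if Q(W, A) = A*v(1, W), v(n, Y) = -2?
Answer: 144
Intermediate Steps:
Q(W, A) = -2*A (Q(W, A) = A*(-2) = -2*A)
Q(Z(6, 6), R(6))² = (-2*6)² = (-12)² = 144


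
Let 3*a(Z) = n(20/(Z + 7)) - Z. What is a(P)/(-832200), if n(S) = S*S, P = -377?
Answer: -172039/1139281800 ≈ -0.00015101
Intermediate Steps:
n(S) = S²
a(Z) = -Z/3 + 400/(3*(7 + Z)²) (a(Z) = ((20/(Z + 7))² - Z)/3 = ((20/(7 + Z))² - Z)/3 = (400/(7 + Z)² - Z)/3 = (-Z + 400/(7 + Z)²)/3 = -Z/3 + 400/(3*(7 + Z)²))
a(P)/(-832200) = (-⅓*(-377) + 400/(3*(7 - 377)²))/(-832200) = (377/3 + (400/3)/(-370)²)*(-1/832200) = (377/3 + (400/3)*(1/136900))*(-1/832200) = (377/3 + 4/4107)*(-1/832200) = (172039/1369)*(-1/832200) = -172039/1139281800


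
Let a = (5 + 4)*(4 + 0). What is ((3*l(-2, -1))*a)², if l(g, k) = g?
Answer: 46656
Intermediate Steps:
a = 36 (a = 9*4 = 36)
((3*l(-2, -1))*a)² = ((3*(-2))*36)² = (-6*36)² = (-216)² = 46656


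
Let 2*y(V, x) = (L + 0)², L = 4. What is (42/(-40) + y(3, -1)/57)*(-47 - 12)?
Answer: 61183/1140 ≈ 53.669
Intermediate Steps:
y(V, x) = 8 (y(V, x) = (4 + 0)²/2 = (½)*4² = (½)*16 = 8)
(42/(-40) + y(3, -1)/57)*(-47 - 12) = (42/(-40) + 8/57)*(-47 - 12) = (42*(-1/40) + 8*(1/57))*(-59) = (-21/20 + 8/57)*(-59) = -1037/1140*(-59) = 61183/1140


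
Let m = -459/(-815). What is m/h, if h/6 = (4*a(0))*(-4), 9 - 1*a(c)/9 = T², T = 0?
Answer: -17/234720 ≈ -7.2427e-5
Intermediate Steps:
a(c) = 81 (a(c) = 81 - 9*0² = 81 - 9*0 = 81 + 0 = 81)
m = 459/815 (m = -459*(-1)/815 = -1*(-459/815) = 459/815 ≈ 0.56319)
h = -7776 (h = 6*((4*81)*(-4)) = 6*(324*(-4)) = 6*(-1296) = -7776)
m/h = (459/815)/(-7776) = (459/815)*(-1/7776) = -17/234720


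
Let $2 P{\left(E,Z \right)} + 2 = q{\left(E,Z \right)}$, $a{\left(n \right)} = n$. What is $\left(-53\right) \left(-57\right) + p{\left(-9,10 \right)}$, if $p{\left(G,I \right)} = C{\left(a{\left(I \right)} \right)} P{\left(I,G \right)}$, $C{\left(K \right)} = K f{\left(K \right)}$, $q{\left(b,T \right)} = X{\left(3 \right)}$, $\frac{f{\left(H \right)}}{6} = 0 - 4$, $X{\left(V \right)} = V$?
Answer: $2901$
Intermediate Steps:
$f{\left(H \right)} = -24$ ($f{\left(H \right)} = 6 \left(0 - 4\right) = 6 \left(-4\right) = -24$)
$q{\left(b,T \right)} = 3$
$C{\left(K \right)} = - 24 K$ ($C{\left(K \right)} = K \left(-24\right) = - 24 K$)
$P{\left(E,Z \right)} = \frac{1}{2}$ ($P{\left(E,Z \right)} = -1 + \frac{1}{2} \cdot 3 = -1 + \frac{3}{2} = \frac{1}{2}$)
$p{\left(G,I \right)} = - 12 I$ ($p{\left(G,I \right)} = - 24 I \frac{1}{2} = - 12 I$)
$\left(-53\right) \left(-57\right) + p{\left(-9,10 \right)} = \left(-53\right) \left(-57\right) - 120 = 3021 - 120 = 2901$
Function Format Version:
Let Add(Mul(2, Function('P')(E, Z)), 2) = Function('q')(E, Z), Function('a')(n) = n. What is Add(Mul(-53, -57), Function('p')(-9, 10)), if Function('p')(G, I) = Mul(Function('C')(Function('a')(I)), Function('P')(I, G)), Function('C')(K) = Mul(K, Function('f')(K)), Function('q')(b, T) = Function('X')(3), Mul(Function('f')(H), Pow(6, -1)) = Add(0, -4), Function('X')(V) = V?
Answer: 2901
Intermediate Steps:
Function('f')(H) = -24 (Function('f')(H) = Mul(6, Add(0, -4)) = Mul(6, -4) = -24)
Function('q')(b, T) = 3
Function('C')(K) = Mul(-24, K) (Function('C')(K) = Mul(K, -24) = Mul(-24, K))
Function('P')(E, Z) = Rational(1, 2) (Function('P')(E, Z) = Add(-1, Mul(Rational(1, 2), 3)) = Add(-1, Rational(3, 2)) = Rational(1, 2))
Function('p')(G, I) = Mul(-12, I) (Function('p')(G, I) = Mul(Mul(-24, I), Rational(1, 2)) = Mul(-12, I))
Add(Mul(-53, -57), Function('p')(-9, 10)) = Add(Mul(-53, -57), Mul(-12, 10)) = Add(3021, -120) = 2901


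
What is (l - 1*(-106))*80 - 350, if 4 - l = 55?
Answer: 4050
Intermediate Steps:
l = -51 (l = 4 - 1*55 = 4 - 55 = -51)
(l - 1*(-106))*80 - 350 = (-51 - 1*(-106))*80 - 350 = (-51 + 106)*80 - 350 = 55*80 - 350 = 4400 - 350 = 4050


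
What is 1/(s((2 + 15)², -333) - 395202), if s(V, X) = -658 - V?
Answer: -1/396149 ≈ -2.5243e-6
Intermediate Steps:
1/(s((2 + 15)², -333) - 395202) = 1/((-658 - (2 + 15)²) - 395202) = 1/((-658 - 1*17²) - 395202) = 1/((-658 - 1*289) - 395202) = 1/((-658 - 289) - 395202) = 1/(-947 - 395202) = 1/(-396149) = -1/396149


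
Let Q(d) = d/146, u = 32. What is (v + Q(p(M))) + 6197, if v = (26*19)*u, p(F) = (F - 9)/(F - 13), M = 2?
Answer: 35340037/1606 ≈ 22005.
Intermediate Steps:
p(F) = (-9 + F)/(-13 + F)
Q(d) = d/146 (Q(d) = d*(1/146) = d/146)
v = 15808 (v = (26*19)*32 = 494*32 = 15808)
(v + Q(p(M))) + 6197 = (15808 + ((-9 + 2)/(-13 + 2))/146) + 6197 = (15808 + (-7/(-11))/146) + 6197 = (15808 + (-1/11*(-7))/146) + 6197 = (15808 + (1/146)*(7/11)) + 6197 = (15808 + 7/1606) + 6197 = 25387655/1606 + 6197 = 35340037/1606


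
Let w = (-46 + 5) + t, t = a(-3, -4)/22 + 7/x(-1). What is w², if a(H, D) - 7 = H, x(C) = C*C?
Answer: 138384/121 ≈ 1143.7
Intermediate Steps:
x(C) = C²
a(H, D) = 7 + H
t = 79/11 (t = (7 - 3)/22 + 7/((-1)²) = 4*(1/22) + 7/1 = 2/11 + 7*1 = 2/11 + 7 = 79/11 ≈ 7.1818)
w = -372/11 (w = (-46 + 5) + 79/11 = -41 + 79/11 = -372/11 ≈ -33.818)
w² = (-372/11)² = 138384/121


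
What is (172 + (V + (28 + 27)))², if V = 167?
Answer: 155236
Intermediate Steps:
(172 + (V + (28 + 27)))² = (172 + (167 + (28 + 27)))² = (172 + (167 + 55))² = (172 + 222)² = 394² = 155236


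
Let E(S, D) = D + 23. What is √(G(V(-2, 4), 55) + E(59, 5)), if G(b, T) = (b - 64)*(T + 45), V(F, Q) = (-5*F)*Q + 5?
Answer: 12*I*√13 ≈ 43.267*I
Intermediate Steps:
E(S, D) = 23 + D
V(F, Q) = 5 - 5*F*Q (V(F, Q) = -5*F*Q + 5 = 5 - 5*F*Q)
G(b, T) = (-64 + b)*(45 + T)
√(G(V(-2, 4), 55) + E(59, 5)) = √((-2880 - 64*55 + 45*(5 - 5*(-2)*4) + 55*(5 - 5*(-2)*4)) + (23 + 5)) = √((-2880 - 3520 + 45*(5 + 40) + 55*(5 + 40)) + 28) = √((-2880 - 3520 + 45*45 + 55*45) + 28) = √((-2880 - 3520 + 2025 + 2475) + 28) = √(-1900 + 28) = √(-1872) = 12*I*√13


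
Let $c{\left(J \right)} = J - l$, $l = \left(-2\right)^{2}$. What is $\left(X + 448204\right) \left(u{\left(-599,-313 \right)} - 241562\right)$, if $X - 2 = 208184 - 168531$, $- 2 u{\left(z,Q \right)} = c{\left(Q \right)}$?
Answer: $- \frac{235541740213}{2} \approx -1.1777 \cdot 10^{11}$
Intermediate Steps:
$l = 4$
$c{\left(J \right)} = -4 + J$ ($c{\left(J \right)} = J - 4 = -4 + J$)
$u{\left(z,Q \right)} = 2 - \frac{Q}{2}$ ($u{\left(z,Q \right)} = - \frac{-4 + Q}{2} = 2 - \frac{Q}{2}$)
$X = 39655$ ($X = 2 + \left(208184 - 168531\right) = 2 + 39653 = 39655$)
$\left(X + 448204\right) \left(u{\left(-599,-313 \right)} - 241562\right) = \left(39655 + 448204\right) \left(\left(2 - - \frac{313}{2}\right) - 241562\right) = 487859 \left(\left(2 + \frac{313}{2}\right) - 241562\right) = 487859 \left(\frac{317}{2} - 241562\right) = 487859 \left(- \frac{482807}{2}\right) = - \frac{235541740213}{2}$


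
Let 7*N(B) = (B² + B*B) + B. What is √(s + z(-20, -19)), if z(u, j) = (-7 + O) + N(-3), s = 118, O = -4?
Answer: 2*√1337/7 ≈ 10.447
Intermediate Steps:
N(B) = B/7 + 2*B²/7 (N(B) = ((B² + B*B) + B)/7 = ((B² + B²) + B)/7 = (2*B² + B)/7 = (B + 2*B²)/7 = B/7 + 2*B²/7)
z(u, j) = -62/7 (z(u, j) = (-7 - 4) + (⅐)*(-3)*(1 + 2*(-3)) = -11 + (⅐)*(-3)*(1 - 6) = -11 + (⅐)*(-3)*(-5) = -11 + 15/7 = -62/7)
√(s + z(-20, -19)) = √(118 - 62/7) = √(764/7) = 2*√1337/7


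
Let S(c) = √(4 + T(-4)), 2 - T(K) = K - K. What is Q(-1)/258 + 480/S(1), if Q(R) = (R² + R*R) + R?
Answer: 1/258 + 80*√6 ≈ 195.96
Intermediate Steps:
T(K) = 2 (T(K) = 2 - (K - K) = 2 - 1*0 = 2 + 0 = 2)
Q(R) = R + 2*R² (Q(R) = (R² + R²) + R = 2*R² + R = R + 2*R²)
S(c) = √6 (S(c) = √(4 + 2) = √6)
Q(-1)/258 + 480/S(1) = -(1 + 2*(-1))/258 + 480/(√6) = -(1 - 2)*(1/258) + 480*(√6/6) = -1*(-1)*(1/258) + 80*√6 = 1*(1/258) + 80*√6 = 1/258 + 80*√6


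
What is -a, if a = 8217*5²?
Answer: -205425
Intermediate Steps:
a = 205425 (a = 8217*25 = 205425)
-a = -1*205425 = -205425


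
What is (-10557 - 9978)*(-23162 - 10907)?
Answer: 699606915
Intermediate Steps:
(-10557 - 9978)*(-23162 - 10907) = -20535*(-34069) = 699606915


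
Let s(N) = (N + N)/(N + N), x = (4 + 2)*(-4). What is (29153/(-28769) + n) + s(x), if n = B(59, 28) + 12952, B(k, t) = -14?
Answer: 372212938/28769 ≈ 12938.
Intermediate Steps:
x = -24 (x = 6*(-4) = -24)
n = 12938 (n = -14 + 12952 = 12938)
s(N) = 1 (s(N) = (2*N)/((2*N)) = (2*N)*(1/(2*N)) = 1)
(29153/(-28769) + n) + s(x) = (29153/(-28769) + 12938) + 1 = (29153*(-1/28769) + 12938) + 1 = (-29153/28769 + 12938) + 1 = 372184169/28769 + 1 = 372212938/28769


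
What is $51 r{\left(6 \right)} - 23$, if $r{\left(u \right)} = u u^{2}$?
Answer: $10993$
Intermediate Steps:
$r{\left(u \right)} = u^{3}$
$51 r{\left(6 \right)} - 23 = 51 \cdot 6^{3} - 23 = 51 \cdot 216 - 23 = 11016 - 23 = 10993$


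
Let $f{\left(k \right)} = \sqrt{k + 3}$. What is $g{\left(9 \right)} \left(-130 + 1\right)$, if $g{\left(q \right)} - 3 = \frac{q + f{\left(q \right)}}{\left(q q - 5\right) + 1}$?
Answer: $- \frac{30960}{77} - \frac{258 \sqrt{3}}{77} \approx -407.88$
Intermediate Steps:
$f{\left(k \right)} = \sqrt{3 + k}$
$g{\left(q \right)} = 3 + \frac{q + \sqrt{3 + q}}{-4 + q^{2}}$ ($g{\left(q \right)} = 3 + \frac{q + \sqrt{3 + q}}{\left(q q - 5\right) + 1} = 3 + \frac{q + \sqrt{3 + q}}{\left(q^{2} - 5\right) + 1} = 3 + \frac{q + \sqrt{3 + q}}{\left(-5 + q^{2}\right) + 1} = 3 + \frac{q + \sqrt{3 + q}}{-4 + q^{2}}$)
$g{\left(9 \right)} \left(-130 + 1\right) = \frac{-12 + 9 + \sqrt{3 + 9} + 3 \cdot 9^{2}}{-4 + 9^{2}} \left(-130 + 1\right) = \frac{-12 + 9 + \sqrt{12} + 3 \cdot 81}{-4 + 81} \left(-129\right) = \frac{-12 + 9 + 2 \sqrt{3} + 243}{77} \left(-129\right) = \frac{240 + 2 \sqrt{3}}{77} \left(-129\right) = \left(\frac{240}{77} + \frac{2 \sqrt{3}}{77}\right) \left(-129\right) = - \frac{30960}{77} - \frac{258 \sqrt{3}}{77}$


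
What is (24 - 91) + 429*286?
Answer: 122627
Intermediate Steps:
(24 - 91) + 429*286 = -67 + 122694 = 122627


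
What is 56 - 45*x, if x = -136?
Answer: 6176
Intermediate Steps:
56 - 45*x = 56 - 45*(-136) = 56 + 6120 = 6176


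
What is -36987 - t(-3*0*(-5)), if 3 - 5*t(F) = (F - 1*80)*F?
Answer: -184938/5 ≈ -36988.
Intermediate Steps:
t(F) = ⅗ - F*(-80 + F)/5 (t(F) = ⅗ - (F - 1*80)*F/5 = ⅗ - (F - 80)*F/5 = ⅗ - (-80 + F)*F/5 = ⅗ - F*(-80 + F)/5)
-36987 - t(-3*0*(-5)) = -36987 - (⅗ + 16*(-3*0*(-5)) - (-3*0*(-5))²/5) = -36987 - (⅗ + 16*(0*(-5)) - (0*(-5))²/5) = -36987 - (⅗ + 16*0 - ⅕*0²) = -36987 - (⅗ + 0 - ⅕*0) = -36987 - (⅗ + 0 + 0) = -36987 - 1*⅗ = -36987 - ⅗ = -184938/5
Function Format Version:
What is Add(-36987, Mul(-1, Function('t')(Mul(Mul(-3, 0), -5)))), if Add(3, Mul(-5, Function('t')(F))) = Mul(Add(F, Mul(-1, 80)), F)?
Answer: Rational(-184938, 5) ≈ -36988.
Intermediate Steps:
Function('t')(F) = Add(Rational(3, 5), Mul(Rational(-1, 5), F, Add(-80, F))) (Function('t')(F) = Add(Rational(3, 5), Mul(Rational(-1, 5), Mul(Add(F, Mul(-1, 80)), F))) = Add(Rational(3, 5), Mul(Rational(-1, 5), Mul(Add(F, -80), F))) = Add(Rational(3, 5), Mul(Rational(-1, 5), Mul(Add(-80, F), F))) = Add(Rational(3, 5), Mul(Rational(-1, 5), Mul(F, Add(-80, F)))) = Add(Rational(3, 5), Mul(Rational(-1, 5), F, Add(-80, F))))
Add(-36987, Mul(-1, Function('t')(Mul(Mul(-3, 0), -5)))) = Add(-36987, Mul(-1, Add(Rational(3, 5), Mul(16, Mul(Mul(-3, 0), -5)), Mul(Rational(-1, 5), Pow(Mul(Mul(-3, 0), -5), 2))))) = Add(-36987, Mul(-1, Add(Rational(3, 5), Mul(16, Mul(0, -5)), Mul(Rational(-1, 5), Pow(Mul(0, -5), 2))))) = Add(-36987, Mul(-1, Add(Rational(3, 5), Mul(16, 0), Mul(Rational(-1, 5), Pow(0, 2))))) = Add(-36987, Mul(-1, Add(Rational(3, 5), 0, Mul(Rational(-1, 5), 0)))) = Add(-36987, Mul(-1, Add(Rational(3, 5), 0, 0))) = Add(-36987, Mul(-1, Rational(3, 5))) = Add(-36987, Rational(-3, 5)) = Rational(-184938, 5)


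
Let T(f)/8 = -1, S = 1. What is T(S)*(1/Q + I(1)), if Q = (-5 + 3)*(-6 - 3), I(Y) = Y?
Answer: -76/9 ≈ -8.4444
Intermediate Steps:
T(f) = -8 (T(f) = 8*(-1) = -8)
Q = 18 (Q = -2*(-9) = 18)
T(S)*(1/Q + I(1)) = -8*(1/18 + 1) = -8*19/18 = -76/9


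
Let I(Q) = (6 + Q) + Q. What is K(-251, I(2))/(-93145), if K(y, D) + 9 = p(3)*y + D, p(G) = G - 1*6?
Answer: -58/7165 ≈ -0.0080949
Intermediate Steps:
I(Q) = 6 + 2*Q
p(G) = -6 + G (p(G) = G - 6 = -6 + G)
K(y, D) = -9 + D - 3*y (K(y, D) = -9 + ((-6 + 3)*y + D) = -9 + (-3*y + D) = -9 + (D - 3*y) = -9 + D - 3*y)
K(-251, I(2))/(-93145) = (-9 + (6 + 2*2) - 3*(-251))/(-93145) = (-9 + (6 + 4) + 753)*(-1/93145) = (-9 + 10 + 753)*(-1/93145) = 754*(-1/93145) = -58/7165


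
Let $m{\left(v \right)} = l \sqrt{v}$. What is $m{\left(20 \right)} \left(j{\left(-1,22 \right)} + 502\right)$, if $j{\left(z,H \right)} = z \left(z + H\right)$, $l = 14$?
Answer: $13468 \sqrt{5} \approx 30115.0$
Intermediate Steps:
$m{\left(v \right)} = 14 \sqrt{v}$
$j{\left(z,H \right)} = z \left(H + z\right)$
$m{\left(20 \right)} \left(j{\left(-1,22 \right)} + 502\right) = 14 \sqrt{20} \left(- (22 - 1) + 502\right) = 14 \cdot 2 \sqrt{5} \left(\left(-1\right) 21 + 502\right) = 28 \sqrt{5} \left(-21 + 502\right) = 28 \sqrt{5} \cdot 481 = 13468 \sqrt{5}$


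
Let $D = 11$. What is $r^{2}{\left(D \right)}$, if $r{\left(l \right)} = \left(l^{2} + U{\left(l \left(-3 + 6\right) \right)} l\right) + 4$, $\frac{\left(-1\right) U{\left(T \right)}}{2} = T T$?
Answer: $568011889$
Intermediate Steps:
$U{\left(T \right)} = - 2 T^{2}$ ($U{\left(T \right)} = - 2 T T = - 2 T^{2}$)
$r{\left(l \right)} = 4 + l^{2} - 18 l^{3}$ ($r{\left(l \right)} = \left(l^{2} + - 2 \left(l \left(-3 + 6\right)\right)^{2} l\right) + 4 = \left(l^{2} + - 2 \left(l 3\right)^{2} l\right) + 4 = \left(l^{2} + - 2 \left(3 l\right)^{2} l\right) + 4 = \left(l^{2} + - 2 \cdot 9 l^{2} l\right) + 4 = \left(l^{2} + - 18 l^{2} l\right) + 4 = \left(l^{2} - 18 l^{3}\right) + 4 = 4 + l^{2} - 18 l^{3}$)
$r^{2}{\left(D \right)} = \left(4 + 11^{2} - 18 \cdot 11^{3}\right)^{2} = \left(4 + 121 - 23958\right)^{2} = \left(-23833\right)^{2} = 568011889$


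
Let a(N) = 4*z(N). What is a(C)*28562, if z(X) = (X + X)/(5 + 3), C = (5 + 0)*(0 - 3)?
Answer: -428430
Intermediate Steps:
C = -15 (C = 5*(-3) = -15)
z(X) = X/4 (z(X) = (2*X)/8 = (2*X)*(1/8) = X/4)
a(N) = N (a(N) = 4*(N/4) = N)
a(C)*28562 = -15*28562 = -428430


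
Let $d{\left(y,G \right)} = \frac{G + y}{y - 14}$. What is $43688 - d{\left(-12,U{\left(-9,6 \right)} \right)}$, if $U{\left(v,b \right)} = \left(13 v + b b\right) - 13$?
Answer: $\frac{567891}{13} \approx 43684.0$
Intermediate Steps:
$U{\left(v,b \right)} = -13 + b^{2} + 13 v$ ($U{\left(v,b \right)} = \left(13 v + b^{2}\right) - 13 = \left(b^{2} + 13 v\right) - 13 = -13 + b^{2} + 13 v$)
$d{\left(y,G \right)} = \frac{G + y}{-14 + y}$
$43688 - d{\left(-12,U{\left(-9,6 \right)} \right)} = 43688 - \frac{\left(-13 + 6^{2} + 13 \left(-9\right)\right) - 12}{-14 - 12} = 43688 - \frac{\left(-13 + 36 - 117\right) - 12}{-26} = 43688 - - \frac{-94 - 12}{26} = 43688 - \left(- \frac{1}{26}\right) \left(-106\right) = 43688 - \frac{53}{13} = \frac{567891}{13}$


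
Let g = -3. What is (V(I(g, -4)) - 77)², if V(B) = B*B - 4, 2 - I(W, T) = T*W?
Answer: 361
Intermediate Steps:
I(W, T) = 2 - T*W
V(B) = -4 + B² (V(B) = B² - 4 = -4 + B²)
(V(I(g, -4)) - 77)² = ((-4 + (2 - 1*(-4)*(-3))²) - 77)² = ((-4 + (2 - 12)²) - 77)² = ((-4 + (-10)²) - 77)² = ((-4 + 100) - 77)² = (96 - 77)² = 19² = 361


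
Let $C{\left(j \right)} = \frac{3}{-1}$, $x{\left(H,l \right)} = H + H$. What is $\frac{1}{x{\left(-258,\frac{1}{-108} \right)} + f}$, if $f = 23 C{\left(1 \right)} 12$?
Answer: $- \frac{1}{1344} \approx -0.00074405$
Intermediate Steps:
$x{\left(H,l \right)} = 2 H$
$C{\left(j \right)} = -3$ ($C{\left(j \right)} = 3 \left(-1\right) = -3$)
$f = -828$ ($f = 23 \left(-3\right) 12 = \left(-69\right) 12 = -828$)
$\frac{1}{x{\left(-258,\frac{1}{-108} \right)} + f} = \frac{1}{2 \left(-258\right) - 828} = \frac{1}{-516 - 828} = \frac{1}{-1344} = - \frac{1}{1344}$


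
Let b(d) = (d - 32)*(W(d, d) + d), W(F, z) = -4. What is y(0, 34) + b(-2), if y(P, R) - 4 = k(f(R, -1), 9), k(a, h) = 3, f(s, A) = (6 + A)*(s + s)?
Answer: 211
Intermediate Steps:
f(s, A) = 2*s*(6 + A) (f(s, A) = (6 + A)*(2*s) = 2*s*(6 + A))
y(P, R) = 7 (y(P, R) = 4 + 3 = 7)
b(d) = (-32 + d)*(-4 + d) (b(d) = (d - 32)*(-4 + d) = (-32 + d)*(-4 + d))
y(0, 34) + b(-2) = 7 + (128 + (-2)**2 - 36*(-2)) = 7 + (128 + 4 + 72) = 7 + 204 = 211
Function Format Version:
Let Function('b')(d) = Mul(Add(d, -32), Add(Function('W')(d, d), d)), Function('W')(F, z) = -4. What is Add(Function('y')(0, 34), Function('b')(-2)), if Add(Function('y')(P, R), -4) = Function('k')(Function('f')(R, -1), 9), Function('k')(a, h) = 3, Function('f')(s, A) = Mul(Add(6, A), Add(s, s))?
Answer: 211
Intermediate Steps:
Function('f')(s, A) = Mul(2, s, Add(6, A)) (Function('f')(s, A) = Mul(Add(6, A), Mul(2, s)) = Mul(2, s, Add(6, A)))
Function('y')(P, R) = 7 (Function('y')(P, R) = Add(4, 3) = 7)
Function('b')(d) = Mul(Add(-32, d), Add(-4, d)) (Function('b')(d) = Mul(Add(d, -32), Add(-4, d)) = Mul(Add(-32, d), Add(-4, d)))
Add(Function('y')(0, 34), Function('b')(-2)) = Add(7, Add(128, Pow(-2, 2), Mul(-36, -2))) = Add(7, Add(128, 4, 72)) = Add(7, 204) = 211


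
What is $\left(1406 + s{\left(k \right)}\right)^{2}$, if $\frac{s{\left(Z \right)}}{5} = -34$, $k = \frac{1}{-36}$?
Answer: $1527696$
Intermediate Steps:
$k = - \frac{1}{36} \approx -0.027778$
$s{\left(Z \right)} = -170$ ($s{\left(Z \right)} = 5 \left(-34\right) = -170$)
$\left(1406 + s{\left(k \right)}\right)^{2} = \left(1406 - 170\right)^{2} = 1236^{2} = 1527696$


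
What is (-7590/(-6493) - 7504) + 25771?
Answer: 118615221/6493 ≈ 18268.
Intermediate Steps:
(-7590/(-6493) - 7504) + 25771 = (-7590*(-1/6493) - 7504) + 25771 = (7590/6493 - 7504) + 25771 = -48715882/6493 + 25771 = 118615221/6493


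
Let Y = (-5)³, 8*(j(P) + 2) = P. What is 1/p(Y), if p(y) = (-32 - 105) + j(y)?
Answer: -8/1237 ≈ -0.0064673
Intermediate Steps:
j(P) = -2 + P/8
Y = -125
p(y) = -139 + y/8 (p(y) = (-32 - 105) + (-2 + y/8) = -137 + (-2 + y/8) = -139 + y/8)
1/p(Y) = 1/(-139 + (⅛)*(-125)) = 1/(-139 - 125/8) = 1/(-1237/8) = -8/1237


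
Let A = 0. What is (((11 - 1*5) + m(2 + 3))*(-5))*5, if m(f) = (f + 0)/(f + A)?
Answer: -175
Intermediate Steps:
m(f) = 1 (m(f) = (f + 0)/(f + 0) = f/f = 1)
(((11 - 1*5) + m(2 + 3))*(-5))*5 = (((11 - 1*5) + 1)*(-5))*5 = (((11 - 5) + 1)*(-5))*5 = ((6 + 1)*(-5))*5 = (7*(-5))*5 = -35*5 = -175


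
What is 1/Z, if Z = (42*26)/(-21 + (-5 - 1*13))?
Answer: -1/28 ≈ -0.035714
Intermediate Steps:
Z = -28 (Z = 1092/(-21 + (-5 - 13)) = 1092/(-21 - 18) = 1092/(-39) = 1092*(-1/39) = -28)
1/Z = 1/(-28) = -1/28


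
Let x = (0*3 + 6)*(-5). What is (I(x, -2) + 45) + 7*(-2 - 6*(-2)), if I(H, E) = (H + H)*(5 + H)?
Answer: 1615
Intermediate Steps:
x = -30 (x = (0 + 6)*(-5) = 6*(-5) = -30)
I(H, E) = 2*H*(5 + H) (I(H, E) = (2*H)*(5 + H) = 2*H*(5 + H))
(I(x, -2) + 45) + 7*(-2 - 6*(-2)) = (2*(-30)*(5 - 30) + 45) + 7*(-2 - 6*(-2)) = (2*(-30)*(-25) + 45) + 7*(-2 + 12) = (1500 + 45) + 7*10 = 1545 + 70 = 1615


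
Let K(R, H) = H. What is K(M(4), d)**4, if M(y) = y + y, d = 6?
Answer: 1296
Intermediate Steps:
M(y) = 2*y
K(M(4), d)**4 = 6**4 = 1296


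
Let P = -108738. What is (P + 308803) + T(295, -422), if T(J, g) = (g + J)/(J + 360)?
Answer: 131042448/655 ≈ 2.0006e+5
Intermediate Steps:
T(J, g) = (J + g)/(360 + J)
(P + 308803) + T(295, -422) = (-108738 + 308803) + (295 - 422)/(360 + 295) = 200065 - 127/655 = 131042448/655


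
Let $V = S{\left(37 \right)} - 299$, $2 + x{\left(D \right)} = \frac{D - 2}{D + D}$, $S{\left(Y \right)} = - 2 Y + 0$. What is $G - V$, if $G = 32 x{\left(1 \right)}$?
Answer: $293$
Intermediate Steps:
$S{\left(Y \right)} = - 2 Y$
$x{\left(D \right)} = -2 + \frac{-2 + D}{2 D}$ ($x{\left(D \right)} = -2 + \frac{D - 2}{D + D} = -2 + \frac{-2 + D}{2 D}$)
$V = -373$ ($V = \left(-2\right) 37 - 299 = -74 - 299 = -373$)
$G = -80$ ($G = 32 \left(- \frac{3}{2} - 1^{-1}\right) = 32 \left(- \frac{3}{2} - 1\right) = 32 \left(- \frac{5}{2}\right) = -80$)
$G - V = -80 - -373 = -80 + 373 = 293$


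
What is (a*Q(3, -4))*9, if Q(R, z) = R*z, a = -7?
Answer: 756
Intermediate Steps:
(a*Q(3, -4))*9 = -21*(-4)*9 = -7*(-12)*9 = 84*9 = 756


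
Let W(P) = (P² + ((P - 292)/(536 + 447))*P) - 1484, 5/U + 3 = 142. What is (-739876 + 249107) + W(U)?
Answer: -9349136447719/18992543 ≈ -4.9225e+5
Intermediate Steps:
U = 5/139 (U = 5/(-3 + 142) = 5/139 ≈ 0.035971)
W(P) = -1484 + P² + P*(-292/983 + P/983) (W(P) = (P² + ((-292 + P)/983)*P) - 1484 = (P² + ((-292 + P)*(1/983))*P) - 1484 = (P² + (-292/983 + P/983)*P) - 1484 = (P² + P*(-292/983 + P/983)) - 1484 = -1484 + P² + P*(-292/983 + P/983))
(-739876 + 249107) + W(U) = (-739876 + 249107) + (-1484 - 292/983*5/139 + 984*(5/139)²/983) = -490769 + (-1484 - 1460/136637 + (984/983)*(25/19321)) = -490769 + (-1484 - 1460/136637 + 24600/18992543) = -490769 - 28185112152/18992543 = -9349136447719/18992543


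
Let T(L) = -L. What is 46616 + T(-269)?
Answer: 46885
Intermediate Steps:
46616 + T(-269) = 46616 - 1*(-269) = 46616 + 269 = 46885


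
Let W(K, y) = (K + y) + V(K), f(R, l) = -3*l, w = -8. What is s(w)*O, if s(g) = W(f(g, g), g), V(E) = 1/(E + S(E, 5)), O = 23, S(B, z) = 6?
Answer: 11063/30 ≈ 368.77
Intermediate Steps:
V(E) = 1/(6 + E) (V(E) = 1/(E + 6) = 1/(6 + E))
W(K, y) = K + y + 1/(6 + K) (W(K, y) = (K + y) + 1/(6 + K) = K + y + 1/(6 + K))
s(g) = (1 - 2*g*(6 - 3*g))/(6 - 3*g) (s(g) = (1 + (6 - 3*g)*(-3*g + g))/(6 - 3*g) = (1 + (6 - 3*g)*(-2*g))/(6 - 3*g) = (1 - 2*g*(6 - 3*g))/(6 - 3*g))
s(w)*O = ((-1 - 6*(-8)*(-2 - 8))/(3*(-2 - 8)))*23 = ((⅓)*(-1 - 6*(-8)*(-10))/(-10))*23 = ((⅓)*(-⅒)*(-1 - 480))*23 = ((⅓)*(-⅒)*(-481))*23 = (481/30)*23 = 11063/30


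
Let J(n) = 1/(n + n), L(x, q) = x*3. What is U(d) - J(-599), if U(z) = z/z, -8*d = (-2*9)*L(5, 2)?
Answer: 1199/1198 ≈ 1.0008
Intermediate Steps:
L(x, q) = 3*x
J(n) = 1/(2*n)
d = 135/4 (d = -(-2*9)*3*5/8 = -(-9)*15/4 = -⅛*(-270) = 135/4 ≈ 33.750)
U(z) = 1
U(d) - J(-599) = 1 - 1/(2*(-599)) = 1 - (-1)/(2*599) = 1 - 1*(-1/1198) = 1 + 1/1198 = 1199/1198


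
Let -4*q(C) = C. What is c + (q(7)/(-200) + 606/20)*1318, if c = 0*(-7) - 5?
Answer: 15976773/400 ≈ 39942.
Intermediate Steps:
q(C) = -C/4
c = -5 (c = 0 - 5 = -5)
c + (q(7)/(-200) + 606/20)*1318 = -5 + (-¼*7/(-200) + 606/20)*1318 = -5 + (-7/4*(-1/200) + 606*(1/20))*1318 = -5 + (7/800 + 303/10)*1318 = -5 + (24247/800)*1318 = -5 + 15978773/400 = 15976773/400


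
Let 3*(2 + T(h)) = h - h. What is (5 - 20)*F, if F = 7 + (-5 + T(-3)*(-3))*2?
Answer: -135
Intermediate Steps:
T(h) = -2 (T(h) = -2 + (h - h)/3 = -2 + (1/3)*0 = -2 + 0 = -2)
F = 9 (F = 7 + (-5 - 2*(-3))*2 = 7 + (-5 + 6)*2 = 7 + 1*2 = 7 + 2 = 9)
(5 - 20)*F = (5 - 20)*9 = -15*9 = -135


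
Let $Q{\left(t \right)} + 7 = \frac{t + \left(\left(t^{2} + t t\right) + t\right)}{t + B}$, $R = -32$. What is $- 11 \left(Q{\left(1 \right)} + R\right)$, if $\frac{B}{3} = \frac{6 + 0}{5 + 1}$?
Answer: $418$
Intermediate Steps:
$B = 3$ ($B = 3 \frac{6 + 0}{5 + 1} = 3 \cdot \frac{6}{6} = 3 \cdot 6 \cdot \frac{1}{6} = 3 \cdot 1 = 3$)
$Q{\left(t \right)} = -7 + \frac{2 t + 2 t^{2}}{3 + t}$ ($Q{\left(t \right)} = -7 + \frac{t + \left(\left(t^{2} + t t\right) + t\right)}{t + 3} = -7 + \frac{t + \left(\left(t^{2} + t^{2}\right) + t\right)}{3 + t} = -7 + \frac{t + \left(2 t^{2} + t\right)}{3 + t} = -7 + \frac{t + \left(t + 2 t^{2}\right)}{3 + t} = -7 + \frac{2 t + 2 t^{2}}{3 + t}$)
$- 11 \left(Q{\left(1 \right)} + R\right) = - 11 \left(\frac{-21 - 5 + 2 \cdot 1^{2}}{3 + 1} - 32\right) = - 11 \left(\frac{-21 - 5 + 2 \cdot 1}{4} - 32\right) = - 11 \left(\frac{-21 - 5 + 2}{4} - 32\right) = - 11 \left(\frac{1}{4} \left(-24\right) - 32\right) = - 11 \left(-6 - 32\right) = \left(-11\right) \left(-38\right) = 418$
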